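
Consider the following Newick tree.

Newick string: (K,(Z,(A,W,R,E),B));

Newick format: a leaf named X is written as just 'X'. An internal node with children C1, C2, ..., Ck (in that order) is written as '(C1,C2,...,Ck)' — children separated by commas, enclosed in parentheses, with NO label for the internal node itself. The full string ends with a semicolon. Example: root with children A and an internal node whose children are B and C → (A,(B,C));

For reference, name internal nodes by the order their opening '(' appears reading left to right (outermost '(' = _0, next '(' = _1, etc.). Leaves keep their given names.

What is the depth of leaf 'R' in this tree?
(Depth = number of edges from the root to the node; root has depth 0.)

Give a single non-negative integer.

Answer: 3

Derivation:
Newick: (K,(Z,(A,W,R,E),B));
Naming internals by '(' encounter order: outermost '(' = _0, next = _1, ...
Query node: R
Path from root: _0 -> _1 -> _2 -> R
Depth of R: 3 (number of edges from root)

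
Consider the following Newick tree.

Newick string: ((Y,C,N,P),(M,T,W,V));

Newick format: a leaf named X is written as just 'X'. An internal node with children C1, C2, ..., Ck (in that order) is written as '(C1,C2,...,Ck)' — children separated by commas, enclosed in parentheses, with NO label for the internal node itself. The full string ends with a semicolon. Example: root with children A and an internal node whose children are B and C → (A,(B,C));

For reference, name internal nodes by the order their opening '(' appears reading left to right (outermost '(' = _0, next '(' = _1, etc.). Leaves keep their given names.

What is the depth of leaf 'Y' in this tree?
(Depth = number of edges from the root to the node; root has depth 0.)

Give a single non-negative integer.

Answer: 2

Derivation:
Newick: ((Y,C,N,P),(M,T,W,V));
Naming internals by '(' encounter order: outermost '(' = _0, next = _1, ...
Query node: Y
Path from root: _0 -> _1 -> Y
Depth of Y: 2 (number of edges from root)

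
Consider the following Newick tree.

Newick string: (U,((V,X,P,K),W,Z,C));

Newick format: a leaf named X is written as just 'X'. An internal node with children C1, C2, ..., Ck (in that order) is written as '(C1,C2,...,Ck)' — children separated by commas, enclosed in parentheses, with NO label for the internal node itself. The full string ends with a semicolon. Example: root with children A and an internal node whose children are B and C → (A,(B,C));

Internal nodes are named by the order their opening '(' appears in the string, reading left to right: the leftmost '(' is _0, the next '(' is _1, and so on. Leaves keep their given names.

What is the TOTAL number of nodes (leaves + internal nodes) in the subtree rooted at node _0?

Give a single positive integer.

Answer: 11

Derivation:
Newick: (U,((V,X,P,K),W,Z,C));
Locate _0: it is the '(' at position 0 (the 1st '(' reading left to right).
Query: subtree rooted at _0
_0: subtree_size = 1 + 10
  U: subtree_size = 1 + 0
  _1: subtree_size = 1 + 8
    _2: subtree_size = 1 + 4
      V: subtree_size = 1 + 0
      X: subtree_size = 1 + 0
      P: subtree_size = 1 + 0
      K: subtree_size = 1 + 0
    W: subtree_size = 1 + 0
    Z: subtree_size = 1 + 0
    C: subtree_size = 1 + 0
Total subtree size of _0: 11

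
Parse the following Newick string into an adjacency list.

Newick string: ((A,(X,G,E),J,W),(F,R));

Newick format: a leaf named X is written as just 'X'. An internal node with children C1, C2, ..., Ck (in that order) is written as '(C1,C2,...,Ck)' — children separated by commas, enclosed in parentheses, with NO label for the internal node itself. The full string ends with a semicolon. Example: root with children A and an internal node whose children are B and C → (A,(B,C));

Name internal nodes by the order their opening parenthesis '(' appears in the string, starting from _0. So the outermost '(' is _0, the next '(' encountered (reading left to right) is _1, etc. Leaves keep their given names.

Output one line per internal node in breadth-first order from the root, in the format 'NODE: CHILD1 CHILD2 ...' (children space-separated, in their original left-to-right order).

Input: ((A,(X,G,E),J,W),(F,R));
Scanning left-to-right, naming '(' by encounter order:
  pos 0: '(' -> open internal node _0 (depth 1)
  pos 1: '(' -> open internal node _1 (depth 2)
  pos 4: '(' -> open internal node _2 (depth 3)
  pos 10: ')' -> close internal node _2 (now at depth 2)
  pos 15: ')' -> close internal node _1 (now at depth 1)
  pos 17: '(' -> open internal node _3 (depth 2)
  pos 21: ')' -> close internal node _3 (now at depth 1)
  pos 22: ')' -> close internal node _0 (now at depth 0)
Total internal nodes: 4
BFS adjacency from root:
  _0: _1 _3
  _1: A _2 J W
  _3: F R
  _2: X G E

Answer: _0: _1 _3
_1: A _2 J W
_3: F R
_2: X G E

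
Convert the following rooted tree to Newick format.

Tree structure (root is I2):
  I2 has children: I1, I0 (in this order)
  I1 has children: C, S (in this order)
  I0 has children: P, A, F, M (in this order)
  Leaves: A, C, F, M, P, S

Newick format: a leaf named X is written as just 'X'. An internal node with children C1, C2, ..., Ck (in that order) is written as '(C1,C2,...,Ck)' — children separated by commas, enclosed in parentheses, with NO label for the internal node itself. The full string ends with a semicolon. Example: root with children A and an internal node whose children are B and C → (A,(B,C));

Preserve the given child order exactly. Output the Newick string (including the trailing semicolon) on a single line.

Answer: ((C,S),(P,A,F,M));

Derivation:
internal I2 with children ['I1', 'I0']
  internal I1 with children ['C', 'S']
    leaf 'C' → 'C'
    leaf 'S' → 'S'
  → '(C,S)'
  internal I0 with children ['P', 'A', 'F', 'M']
    leaf 'P' → 'P'
    leaf 'A' → 'A'
    leaf 'F' → 'F'
    leaf 'M' → 'M'
  → '(P,A,F,M)'
→ '((C,S),(P,A,F,M))'
Final: ((C,S),(P,A,F,M));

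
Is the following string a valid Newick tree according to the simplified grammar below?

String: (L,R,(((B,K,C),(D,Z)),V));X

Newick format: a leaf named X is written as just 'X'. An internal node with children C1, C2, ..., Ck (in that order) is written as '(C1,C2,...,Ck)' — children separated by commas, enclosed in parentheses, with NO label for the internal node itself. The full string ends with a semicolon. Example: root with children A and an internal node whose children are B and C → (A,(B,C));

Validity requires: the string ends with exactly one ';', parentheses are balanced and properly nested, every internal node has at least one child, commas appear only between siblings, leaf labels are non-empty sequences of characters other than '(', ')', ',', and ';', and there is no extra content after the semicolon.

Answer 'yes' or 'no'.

Answer: no

Derivation:
Input: (L,R,(((B,K,C),(D,Z)),V));X
Paren balance: 5 '(' vs 5 ')' OK
Ends with single ';': False
Full parse: FAILS (must end with ;)
Valid: False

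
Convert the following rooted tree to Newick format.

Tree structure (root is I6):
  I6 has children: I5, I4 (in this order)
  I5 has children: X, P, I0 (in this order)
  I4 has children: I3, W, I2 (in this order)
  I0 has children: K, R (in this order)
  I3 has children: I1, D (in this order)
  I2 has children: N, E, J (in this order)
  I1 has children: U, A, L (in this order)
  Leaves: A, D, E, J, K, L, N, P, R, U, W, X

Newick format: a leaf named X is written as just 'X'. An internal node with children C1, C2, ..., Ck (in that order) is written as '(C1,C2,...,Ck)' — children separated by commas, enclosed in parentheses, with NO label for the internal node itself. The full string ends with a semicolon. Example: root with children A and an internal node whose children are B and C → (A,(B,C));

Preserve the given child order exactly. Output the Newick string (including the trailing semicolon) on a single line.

Answer: ((X,P,(K,R)),(((U,A,L),D),W,(N,E,J)));

Derivation:
internal I6 with children ['I5', 'I4']
  internal I5 with children ['X', 'P', 'I0']
    leaf 'X' → 'X'
    leaf 'P' → 'P'
    internal I0 with children ['K', 'R']
      leaf 'K' → 'K'
      leaf 'R' → 'R'
    → '(K,R)'
  → '(X,P,(K,R))'
  internal I4 with children ['I3', 'W', 'I2']
    internal I3 with children ['I1', 'D']
      internal I1 with children ['U', 'A', 'L']
        leaf 'U' → 'U'
        leaf 'A' → 'A'
        leaf 'L' → 'L'
      → '(U,A,L)'
      leaf 'D' → 'D'
    → '((U,A,L),D)'
    leaf 'W' → 'W'
    internal I2 with children ['N', 'E', 'J']
      leaf 'N' → 'N'
      leaf 'E' → 'E'
      leaf 'J' → 'J'
    → '(N,E,J)'
  → '(((U,A,L),D),W,(N,E,J))'
→ '((X,P,(K,R)),(((U,A,L),D),W,(N,E,J)))'
Final: ((X,P,(K,R)),(((U,A,L),D),W,(N,E,J)));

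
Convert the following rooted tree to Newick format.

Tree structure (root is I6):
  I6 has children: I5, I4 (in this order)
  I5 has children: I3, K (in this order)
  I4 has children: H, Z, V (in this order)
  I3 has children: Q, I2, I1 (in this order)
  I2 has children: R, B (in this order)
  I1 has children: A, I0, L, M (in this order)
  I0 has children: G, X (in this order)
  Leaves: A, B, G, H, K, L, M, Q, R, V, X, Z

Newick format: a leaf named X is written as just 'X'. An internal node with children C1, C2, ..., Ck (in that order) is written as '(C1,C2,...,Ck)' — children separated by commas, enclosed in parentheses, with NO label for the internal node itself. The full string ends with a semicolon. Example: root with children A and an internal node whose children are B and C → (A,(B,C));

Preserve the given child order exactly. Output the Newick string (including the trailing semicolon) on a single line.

Answer: (((Q,(R,B),(A,(G,X),L,M)),K),(H,Z,V));

Derivation:
internal I6 with children ['I5', 'I4']
  internal I5 with children ['I3', 'K']
    internal I3 with children ['Q', 'I2', 'I1']
      leaf 'Q' → 'Q'
      internal I2 with children ['R', 'B']
        leaf 'R' → 'R'
        leaf 'B' → 'B'
      → '(R,B)'
      internal I1 with children ['A', 'I0', 'L', 'M']
        leaf 'A' → 'A'
        internal I0 with children ['G', 'X']
          leaf 'G' → 'G'
          leaf 'X' → 'X'
        → '(G,X)'
        leaf 'L' → 'L'
        leaf 'M' → 'M'
      → '(A,(G,X),L,M)'
    → '(Q,(R,B),(A,(G,X),L,M))'
    leaf 'K' → 'K'
  → '((Q,(R,B),(A,(G,X),L,M)),K)'
  internal I4 with children ['H', 'Z', 'V']
    leaf 'H' → 'H'
    leaf 'Z' → 'Z'
    leaf 'V' → 'V'
  → '(H,Z,V)'
→ '(((Q,(R,B),(A,(G,X),L,M)),K),(H,Z,V))'
Final: (((Q,(R,B),(A,(G,X),L,M)),K),(H,Z,V));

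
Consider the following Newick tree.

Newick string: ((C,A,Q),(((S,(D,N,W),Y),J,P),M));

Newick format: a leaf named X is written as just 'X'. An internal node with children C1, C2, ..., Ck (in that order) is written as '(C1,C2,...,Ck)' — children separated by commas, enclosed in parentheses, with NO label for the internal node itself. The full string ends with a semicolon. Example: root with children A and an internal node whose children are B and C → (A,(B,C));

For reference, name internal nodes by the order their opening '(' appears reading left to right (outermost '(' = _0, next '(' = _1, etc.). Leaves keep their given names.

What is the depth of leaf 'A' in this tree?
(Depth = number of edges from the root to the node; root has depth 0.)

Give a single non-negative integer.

Answer: 2

Derivation:
Newick: ((C,A,Q),(((S,(D,N,W),Y),J,P),M));
Naming internals by '(' encounter order: outermost '(' = _0, next = _1, ...
Query node: A
Path from root: _0 -> _1 -> A
Depth of A: 2 (number of edges from root)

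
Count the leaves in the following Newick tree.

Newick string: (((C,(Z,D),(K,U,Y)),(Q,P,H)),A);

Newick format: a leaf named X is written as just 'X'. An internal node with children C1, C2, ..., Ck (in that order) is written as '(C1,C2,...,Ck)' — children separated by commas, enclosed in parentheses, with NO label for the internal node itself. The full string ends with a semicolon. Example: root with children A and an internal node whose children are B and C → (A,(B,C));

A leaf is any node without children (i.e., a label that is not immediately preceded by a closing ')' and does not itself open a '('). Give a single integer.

Newick: (((C,(Z,D),(K,U,Y)),(Q,P,H)),A);
Scan left-to-right; a leaf is any maximal label run not followed by '(':
  pos 3: leaf 'C' → count = 1
  pos 6: leaf 'Z' → count = 2
  pos 8: leaf 'D' → count = 3
  pos 12: leaf 'K' → count = 4
  pos 14: leaf 'U' → count = 5
  pos 16: leaf 'Y' → count = 6
  pos 21: leaf 'Q' → count = 7
  pos 23: leaf 'P' → count = 8
  pos 25: leaf 'H' → count = 9
  pos 29: leaf 'A' → count = 10
Total leaves: 10

Answer: 10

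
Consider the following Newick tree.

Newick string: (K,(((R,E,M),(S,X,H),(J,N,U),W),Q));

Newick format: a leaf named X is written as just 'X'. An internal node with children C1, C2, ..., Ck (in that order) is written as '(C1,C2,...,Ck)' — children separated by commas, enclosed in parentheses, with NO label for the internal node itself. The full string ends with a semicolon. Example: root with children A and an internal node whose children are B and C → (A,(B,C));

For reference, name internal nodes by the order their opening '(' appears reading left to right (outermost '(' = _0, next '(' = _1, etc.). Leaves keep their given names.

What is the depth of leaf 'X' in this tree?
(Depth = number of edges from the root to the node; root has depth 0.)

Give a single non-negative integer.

Answer: 4

Derivation:
Newick: (K,(((R,E,M),(S,X,H),(J,N,U),W),Q));
Naming internals by '(' encounter order: outermost '(' = _0, next = _1, ...
Query node: X
Path from root: _0 -> _1 -> _2 -> _4 -> X
Depth of X: 4 (number of edges from root)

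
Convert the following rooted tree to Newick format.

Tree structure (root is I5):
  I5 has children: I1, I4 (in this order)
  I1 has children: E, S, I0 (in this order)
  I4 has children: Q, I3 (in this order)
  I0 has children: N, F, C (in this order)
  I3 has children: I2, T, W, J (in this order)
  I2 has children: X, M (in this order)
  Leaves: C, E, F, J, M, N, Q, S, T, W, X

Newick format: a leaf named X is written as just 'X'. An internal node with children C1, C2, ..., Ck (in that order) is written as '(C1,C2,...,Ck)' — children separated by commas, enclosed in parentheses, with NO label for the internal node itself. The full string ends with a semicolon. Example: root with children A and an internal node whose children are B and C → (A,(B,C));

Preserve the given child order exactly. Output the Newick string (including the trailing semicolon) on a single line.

Answer: ((E,S,(N,F,C)),(Q,((X,M),T,W,J)));

Derivation:
internal I5 with children ['I1', 'I4']
  internal I1 with children ['E', 'S', 'I0']
    leaf 'E' → 'E'
    leaf 'S' → 'S'
    internal I0 with children ['N', 'F', 'C']
      leaf 'N' → 'N'
      leaf 'F' → 'F'
      leaf 'C' → 'C'
    → '(N,F,C)'
  → '(E,S,(N,F,C))'
  internal I4 with children ['Q', 'I3']
    leaf 'Q' → 'Q'
    internal I3 with children ['I2', 'T', 'W', 'J']
      internal I2 with children ['X', 'M']
        leaf 'X' → 'X'
        leaf 'M' → 'M'
      → '(X,M)'
      leaf 'T' → 'T'
      leaf 'W' → 'W'
      leaf 'J' → 'J'
    → '((X,M),T,W,J)'
  → '(Q,((X,M),T,W,J))'
→ '((E,S,(N,F,C)),(Q,((X,M),T,W,J)))'
Final: ((E,S,(N,F,C)),(Q,((X,M),T,W,J)));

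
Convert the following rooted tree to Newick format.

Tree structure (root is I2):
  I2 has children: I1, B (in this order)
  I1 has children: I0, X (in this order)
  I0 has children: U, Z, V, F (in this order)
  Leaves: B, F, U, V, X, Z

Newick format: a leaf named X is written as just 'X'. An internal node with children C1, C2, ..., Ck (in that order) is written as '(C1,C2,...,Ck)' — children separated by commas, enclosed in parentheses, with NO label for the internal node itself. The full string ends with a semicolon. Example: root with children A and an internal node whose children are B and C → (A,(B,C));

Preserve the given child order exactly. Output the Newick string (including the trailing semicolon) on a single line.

Answer: (((U,Z,V,F),X),B);

Derivation:
internal I2 with children ['I1', 'B']
  internal I1 with children ['I0', 'X']
    internal I0 with children ['U', 'Z', 'V', 'F']
      leaf 'U' → 'U'
      leaf 'Z' → 'Z'
      leaf 'V' → 'V'
      leaf 'F' → 'F'
    → '(U,Z,V,F)'
    leaf 'X' → 'X'
  → '((U,Z,V,F),X)'
  leaf 'B' → 'B'
→ '(((U,Z,V,F),X),B)'
Final: (((U,Z,V,F),X),B);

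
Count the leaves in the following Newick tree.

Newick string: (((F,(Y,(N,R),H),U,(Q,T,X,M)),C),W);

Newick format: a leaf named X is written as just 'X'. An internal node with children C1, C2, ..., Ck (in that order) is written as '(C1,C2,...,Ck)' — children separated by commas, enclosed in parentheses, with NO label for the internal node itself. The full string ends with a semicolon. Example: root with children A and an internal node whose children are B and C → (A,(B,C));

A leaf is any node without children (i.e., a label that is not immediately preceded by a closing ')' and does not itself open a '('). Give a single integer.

Newick: (((F,(Y,(N,R),H),U,(Q,T,X,M)),C),W);
Scan left-to-right; a leaf is any maximal label run not followed by '(':
  pos 3: leaf 'F' → count = 1
  pos 6: leaf 'Y' → count = 2
  pos 9: leaf 'N' → count = 3
  pos 11: leaf 'R' → count = 4
  pos 14: leaf 'H' → count = 5
  pos 17: leaf 'U' → count = 6
  pos 20: leaf 'Q' → count = 7
  pos 22: leaf 'T' → count = 8
  pos 24: leaf 'X' → count = 9
  pos 26: leaf 'M' → count = 10
  pos 30: leaf 'C' → count = 11
  pos 33: leaf 'W' → count = 12
Total leaves: 12

Answer: 12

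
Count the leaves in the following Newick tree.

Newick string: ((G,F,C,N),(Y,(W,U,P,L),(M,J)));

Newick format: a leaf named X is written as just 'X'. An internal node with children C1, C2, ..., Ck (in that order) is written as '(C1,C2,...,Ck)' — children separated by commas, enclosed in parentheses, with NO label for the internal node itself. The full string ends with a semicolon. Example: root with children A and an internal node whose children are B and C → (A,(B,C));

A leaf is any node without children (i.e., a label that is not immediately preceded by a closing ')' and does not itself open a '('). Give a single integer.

Answer: 11

Derivation:
Newick: ((G,F,C,N),(Y,(W,U,P,L),(M,J)));
Scan left-to-right; a leaf is any maximal label run not followed by '(':
  pos 2: leaf 'G' → count = 1
  pos 4: leaf 'F' → count = 2
  pos 6: leaf 'C' → count = 3
  pos 8: leaf 'N' → count = 4
  pos 12: leaf 'Y' → count = 5
  pos 15: leaf 'W' → count = 6
  pos 17: leaf 'U' → count = 7
  pos 19: leaf 'P' → count = 8
  pos 21: leaf 'L' → count = 9
  pos 25: leaf 'M' → count = 10
  pos 27: leaf 'J' → count = 11
Total leaves: 11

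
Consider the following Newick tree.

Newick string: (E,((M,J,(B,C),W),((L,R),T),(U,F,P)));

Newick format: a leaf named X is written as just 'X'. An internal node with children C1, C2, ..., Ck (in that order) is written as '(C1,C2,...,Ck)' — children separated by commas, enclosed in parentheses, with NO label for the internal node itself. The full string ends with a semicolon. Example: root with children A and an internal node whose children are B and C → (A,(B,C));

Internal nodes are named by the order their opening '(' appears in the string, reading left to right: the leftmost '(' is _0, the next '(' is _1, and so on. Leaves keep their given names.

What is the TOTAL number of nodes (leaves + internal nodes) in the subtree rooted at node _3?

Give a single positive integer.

Newick: (E,((M,J,(B,C),W),((L,R),T),(U,F,P)));
Locate _3: it is the '(' at position 9 (the 4th '(' reading left to right).
Query: subtree rooted at _3
_3: subtree_size = 1 + 2
  B: subtree_size = 1 + 0
  C: subtree_size = 1 + 0
Total subtree size of _3: 3

Answer: 3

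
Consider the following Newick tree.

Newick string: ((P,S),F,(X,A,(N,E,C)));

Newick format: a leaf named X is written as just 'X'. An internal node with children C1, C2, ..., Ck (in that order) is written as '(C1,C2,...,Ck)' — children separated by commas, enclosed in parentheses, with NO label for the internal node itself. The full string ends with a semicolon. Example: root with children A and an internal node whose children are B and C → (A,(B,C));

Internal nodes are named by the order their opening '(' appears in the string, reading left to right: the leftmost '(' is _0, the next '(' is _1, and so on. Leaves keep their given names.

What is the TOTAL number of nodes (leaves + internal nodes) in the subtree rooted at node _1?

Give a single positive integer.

Answer: 3

Derivation:
Newick: ((P,S),F,(X,A,(N,E,C)));
Locate _1: it is the '(' at position 1 (the 2nd '(' reading left to right).
Query: subtree rooted at _1
_1: subtree_size = 1 + 2
  P: subtree_size = 1 + 0
  S: subtree_size = 1 + 0
Total subtree size of _1: 3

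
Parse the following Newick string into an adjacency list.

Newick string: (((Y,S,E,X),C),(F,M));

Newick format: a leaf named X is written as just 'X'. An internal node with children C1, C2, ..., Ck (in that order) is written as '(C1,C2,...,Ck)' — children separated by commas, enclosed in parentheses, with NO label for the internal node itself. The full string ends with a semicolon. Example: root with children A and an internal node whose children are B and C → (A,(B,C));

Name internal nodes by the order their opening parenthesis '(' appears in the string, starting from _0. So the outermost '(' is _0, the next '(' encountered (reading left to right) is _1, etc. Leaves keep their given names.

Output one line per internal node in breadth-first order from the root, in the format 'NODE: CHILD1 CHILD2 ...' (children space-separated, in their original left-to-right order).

Answer: _0: _1 _3
_1: _2 C
_3: F M
_2: Y S E X

Derivation:
Input: (((Y,S,E,X),C),(F,M));
Scanning left-to-right, naming '(' by encounter order:
  pos 0: '(' -> open internal node _0 (depth 1)
  pos 1: '(' -> open internal node _1 (depth 2)
  pos 2: '(' -> open internal node _2 (depth 3)
  pos 10: ')' -> close internal node _2 (now at depth 2)
  pos 13: ')' -> close internal node _1 (now at depth 1)
  pos 15: '(' -> open internal node _3 (depth 2)
  pos 19: ')' -> close internal node _3 (now at depth 1)
  pos 20: ')' -> close internal node _0 (now at depth 0)
Total internal nodes: 4
BFS adjacency from root:
  _0: _1 _3
  _1: _2 C
  _3: F M
  _2: Y S E X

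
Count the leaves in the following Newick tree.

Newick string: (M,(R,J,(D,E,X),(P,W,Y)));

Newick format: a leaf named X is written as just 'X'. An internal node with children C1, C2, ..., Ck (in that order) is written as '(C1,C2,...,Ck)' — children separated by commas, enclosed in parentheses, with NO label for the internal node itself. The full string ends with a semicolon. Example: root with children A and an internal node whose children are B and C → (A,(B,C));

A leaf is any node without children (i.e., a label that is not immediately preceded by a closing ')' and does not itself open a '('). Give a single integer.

Newick: (M,(R,J,(D,E,X),(P,W,Y)));
Scan left-to-right; a leaf is any maximal label run not followed by '(':
  pos 1: leaf 'M' → count = 1
  pos 4: leaf 'R' → count = 2
  pos 6: leaf 'J' → count = 3
  pos 9: leaf 'D' → count = 4
  pos 11: leaf 'E' → count = 5
  pos 13: leaf 'X' → count = 6
  pos 17: leaf 'P' → count = 7
  pos 19: leaf 'W' → count = 8
  pos 21: leaf 'Y' → count = 9
Total leaves: 9

Answer: 9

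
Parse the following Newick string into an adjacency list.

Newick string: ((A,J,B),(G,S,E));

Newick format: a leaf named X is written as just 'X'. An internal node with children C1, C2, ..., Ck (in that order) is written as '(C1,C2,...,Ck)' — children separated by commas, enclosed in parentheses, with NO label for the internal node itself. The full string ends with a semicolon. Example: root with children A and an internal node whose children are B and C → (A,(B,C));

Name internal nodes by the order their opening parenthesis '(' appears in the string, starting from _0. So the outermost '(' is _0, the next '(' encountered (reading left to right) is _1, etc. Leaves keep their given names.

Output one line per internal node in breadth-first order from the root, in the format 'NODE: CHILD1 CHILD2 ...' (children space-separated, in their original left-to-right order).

Input: ((A,J,B),(G,S,E));
Scanning left-to-right, naming '(' by encounter order:
  pos 0: '(' -> open internal node _0 (depth 1)
  pos 1: '(' -> open internal node _1 (depth 2)
  pos 7: ')' -> close internal node _1 (now at depth 1)
  pos 9: '(' -> open internal node _2 (depth 2)
  pos 15: ')' -> close internal node _2 (now at depth 1)
  pos 16: ')' -> close internal node _0 (now at depth 0)
Total internal nodes: 3
BFS adjacency from root:
  _0: _1 _2
  _1: A J B
  _2: G S E

Answer: _0: _1 _2
_1: A J B
_2: G S E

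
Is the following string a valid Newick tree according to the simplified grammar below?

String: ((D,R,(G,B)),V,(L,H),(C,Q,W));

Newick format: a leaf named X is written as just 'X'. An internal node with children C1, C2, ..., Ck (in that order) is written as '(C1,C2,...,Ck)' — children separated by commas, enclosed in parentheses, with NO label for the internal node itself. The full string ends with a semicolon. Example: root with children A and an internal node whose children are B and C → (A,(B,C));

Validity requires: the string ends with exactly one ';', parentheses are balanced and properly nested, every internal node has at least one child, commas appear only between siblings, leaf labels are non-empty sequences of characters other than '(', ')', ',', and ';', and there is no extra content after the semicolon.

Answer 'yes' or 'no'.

Input: ((D,R,(G,B)),V,(L,H),(C,Q,W));
Paren balance: 5 '(' vs 5 ')' OK
Ends with single ';': True
Full parse: OK
Valid: True

Answer: yes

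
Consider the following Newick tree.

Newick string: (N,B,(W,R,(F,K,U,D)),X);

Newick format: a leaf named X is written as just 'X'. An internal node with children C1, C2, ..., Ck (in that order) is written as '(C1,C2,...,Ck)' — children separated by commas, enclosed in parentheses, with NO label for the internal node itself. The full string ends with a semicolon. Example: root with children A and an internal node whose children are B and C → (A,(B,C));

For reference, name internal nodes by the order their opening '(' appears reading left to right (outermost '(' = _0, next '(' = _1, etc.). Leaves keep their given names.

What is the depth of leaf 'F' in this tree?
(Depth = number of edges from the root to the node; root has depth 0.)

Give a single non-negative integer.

Answer: 3

Derivation:
Newick: (N,B,(W,R,(F,K,U,D)),X);
Naming internals by '(' encounter order: outermost '(' = _0, next = _1, ...
Query node: F
Path from root: _0 -> _1 -> _2 -> F
Depth of F: 3 (number of edges from root)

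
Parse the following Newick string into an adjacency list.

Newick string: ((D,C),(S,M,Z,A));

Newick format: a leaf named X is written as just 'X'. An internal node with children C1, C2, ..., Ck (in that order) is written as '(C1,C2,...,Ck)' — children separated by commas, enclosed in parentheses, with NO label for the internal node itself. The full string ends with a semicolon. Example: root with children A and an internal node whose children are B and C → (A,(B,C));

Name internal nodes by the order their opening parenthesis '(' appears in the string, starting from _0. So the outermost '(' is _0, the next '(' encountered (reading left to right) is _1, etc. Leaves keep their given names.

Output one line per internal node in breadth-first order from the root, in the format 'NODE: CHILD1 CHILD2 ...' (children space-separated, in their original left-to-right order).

Input: ((D,C),(S,M,Z,A));
Scanning left-to-right, naming '(' by encounter order:
  pos 0: '(' -> open internal node _0 (depth 1)
  pos 1: '(' -> open internal node _1 (depth 2)
  pos 5: ')' -> close internal node _1 (now at depth 1)
  pos 7: '(' -> open internal node _2 (depth 2)
  pos 15: ')' -> close internal node _2 (now at depth 1)
  pos 16: ')' -> close internal node _0 (now at depth 0)
Total internal nodes: 3
BFS adjacency from root:
  _0: _1 _2
  _1: D C
  _2: S M Z A

Answer: _0: _1 _2
_1: D C
_2: S M Z A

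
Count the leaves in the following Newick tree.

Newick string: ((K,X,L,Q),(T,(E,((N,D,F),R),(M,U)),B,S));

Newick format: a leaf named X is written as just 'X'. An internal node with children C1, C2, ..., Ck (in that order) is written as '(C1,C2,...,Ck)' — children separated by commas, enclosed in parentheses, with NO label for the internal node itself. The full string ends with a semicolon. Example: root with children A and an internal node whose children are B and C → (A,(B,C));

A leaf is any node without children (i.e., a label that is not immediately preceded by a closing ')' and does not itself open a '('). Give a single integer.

Newick: ((K,X,L,Q),(T,(E,((N,D,F),R),(M,U)),B,S));
Scan left-to-right; a leaf is any maximal label run not followed by '(':
  pos 2: leaf 'K' → count = 1
  pos 4: leaf 'X' → count = 2
  pos 6: leaf 'L' → count = 3
  pos 8: leaf 'Q' → count = 4
  pos 12: leaf 'T' → count = 5
  pos 15: leaf 'E' → count = 6
  pos 19: leaf 'N' → count = 7
  pos 21: leaf 'D' → count = 8
  pos 23: leaf 'F' → count = 9
  pos 26: leaf 'R' → count = 10
  pos 30: leaf 'M' → count = 11
  pos 32: leaf 'U' → count = 12
  pos 36: leaf 'B' → count = 13
  pos 38: leaf 'S' → count = 14
Total leaves: 14

Answer: 14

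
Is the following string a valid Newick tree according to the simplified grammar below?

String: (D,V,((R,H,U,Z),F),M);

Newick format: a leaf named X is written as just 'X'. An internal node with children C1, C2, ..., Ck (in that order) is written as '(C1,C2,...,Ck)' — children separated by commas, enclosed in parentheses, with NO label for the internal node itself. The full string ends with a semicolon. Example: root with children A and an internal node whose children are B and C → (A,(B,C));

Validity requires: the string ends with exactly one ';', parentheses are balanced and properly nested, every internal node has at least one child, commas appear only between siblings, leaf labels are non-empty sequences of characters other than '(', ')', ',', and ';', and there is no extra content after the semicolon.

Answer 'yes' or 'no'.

Input: (D,V,((R,H,U,Z),F),M);
Paren balance: 3 '(' vs 3 ')' OK
Ends with single ';': True
Full parse: OK
Valid: True

Answer: yes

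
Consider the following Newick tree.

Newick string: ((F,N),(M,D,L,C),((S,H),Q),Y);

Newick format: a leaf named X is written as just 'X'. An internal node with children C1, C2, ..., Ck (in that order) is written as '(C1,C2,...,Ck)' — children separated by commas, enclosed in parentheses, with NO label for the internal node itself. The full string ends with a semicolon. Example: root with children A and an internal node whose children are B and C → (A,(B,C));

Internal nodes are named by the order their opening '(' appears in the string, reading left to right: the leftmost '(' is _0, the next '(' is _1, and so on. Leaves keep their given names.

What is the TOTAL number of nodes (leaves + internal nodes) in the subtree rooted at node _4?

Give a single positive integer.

Answer: 3

Derivation:
Newick: ((F,N),(M,D,L,C),((S,H),Q),Y);
Locate _4: it is the '(' at position 18 (the 5th '(' reading left to right).
Query: subtree rooted at _4
_4: subtree_size = 1 + 2
  S: subtree_size = 1 + 0
  H: subtree_size = 1 + 0
Total subtree size of _4: 3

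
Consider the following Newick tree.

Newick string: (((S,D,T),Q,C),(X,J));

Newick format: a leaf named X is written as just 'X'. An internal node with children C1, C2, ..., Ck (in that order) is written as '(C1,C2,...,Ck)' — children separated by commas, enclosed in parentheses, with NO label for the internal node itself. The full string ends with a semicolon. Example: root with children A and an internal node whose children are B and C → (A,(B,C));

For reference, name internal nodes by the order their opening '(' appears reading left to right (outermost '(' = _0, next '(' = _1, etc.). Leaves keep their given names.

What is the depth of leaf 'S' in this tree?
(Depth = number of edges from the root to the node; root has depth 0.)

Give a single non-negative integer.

Newick: (((S,D,T),Q,C),(X,J));
Naming internals by '(' encounter order: outermost '(' = _0, next = _1, ...
Query node: S
Path from root: _0 -> _1 -> _2 -> S
Depth of S: 3 (number of edges from root)

Answer: 3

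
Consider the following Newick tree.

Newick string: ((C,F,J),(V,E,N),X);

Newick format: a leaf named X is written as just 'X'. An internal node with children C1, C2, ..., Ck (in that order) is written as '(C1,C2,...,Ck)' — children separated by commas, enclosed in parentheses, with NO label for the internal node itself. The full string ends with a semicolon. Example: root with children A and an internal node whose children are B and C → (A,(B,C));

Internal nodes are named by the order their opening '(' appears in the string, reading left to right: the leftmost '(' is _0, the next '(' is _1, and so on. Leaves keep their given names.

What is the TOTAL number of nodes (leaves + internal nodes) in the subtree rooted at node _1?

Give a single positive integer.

Newick: ((C,F,J),(V,E,N),X);
Locate _1: it is the '(' at position 1 (the 2nd '(' reading left to right).
Query: subtree rooted at _1
_1: subtree_size = 1 + 3
  C: subtree_size = 1 + 0
  F: subtree_size = 1 + 0
  J: subtree_size = 1 + 0
Total subtree size of _1: 4

Answer: 4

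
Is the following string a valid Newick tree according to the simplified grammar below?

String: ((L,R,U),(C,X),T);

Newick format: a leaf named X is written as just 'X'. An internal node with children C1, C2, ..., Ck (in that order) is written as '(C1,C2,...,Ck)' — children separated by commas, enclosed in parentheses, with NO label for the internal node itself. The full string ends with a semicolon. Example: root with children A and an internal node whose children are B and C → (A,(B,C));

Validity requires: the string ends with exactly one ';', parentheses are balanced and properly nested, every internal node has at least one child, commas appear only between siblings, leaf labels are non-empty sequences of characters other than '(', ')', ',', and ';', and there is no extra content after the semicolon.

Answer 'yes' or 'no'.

Answer: yes

Derivation:
Input: ((L,R,U),(C,X),T);
Paren balance: 3 '(' vs 3 ')' OK
Ends with single ';': True
Full parse: OK
Valid: True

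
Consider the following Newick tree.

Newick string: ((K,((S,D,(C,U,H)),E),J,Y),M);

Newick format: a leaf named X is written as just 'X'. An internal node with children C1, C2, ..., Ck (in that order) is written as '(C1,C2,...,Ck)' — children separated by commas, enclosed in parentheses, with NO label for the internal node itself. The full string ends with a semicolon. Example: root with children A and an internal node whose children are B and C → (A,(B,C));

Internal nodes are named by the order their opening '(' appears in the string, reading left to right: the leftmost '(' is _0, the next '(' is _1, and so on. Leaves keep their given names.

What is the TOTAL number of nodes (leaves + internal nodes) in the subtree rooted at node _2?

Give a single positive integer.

Newick: ((K,((S,D,(C,U,H)),E),J,Y),M);
Locate _2: it is the '(' at position 4 (the 3rd '(' reading left to right).
Query: subtree rooted at _2
_2: subtree_size = 1 + 8
  _3: subtree_size = 1 + 6
    S: subtree_size = 1 + 0
    D: subtree_size = 1 + 0
    _4: subtree_size = 1 + 3
      C: subtree_size = 1 + 0
      U: subtree_size = 1 + 0
      H: subtree_size = 1 + 0
  E: subtree_size = 1 + 0
Total subtree size of _2: 9

Answer: 9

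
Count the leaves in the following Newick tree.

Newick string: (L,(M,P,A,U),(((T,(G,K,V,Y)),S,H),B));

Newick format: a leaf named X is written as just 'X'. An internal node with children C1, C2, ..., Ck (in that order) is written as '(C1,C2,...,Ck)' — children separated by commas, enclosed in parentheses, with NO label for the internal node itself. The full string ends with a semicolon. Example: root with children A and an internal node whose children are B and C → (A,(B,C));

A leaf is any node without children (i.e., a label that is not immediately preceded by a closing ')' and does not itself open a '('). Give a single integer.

Answer: 13

Derivation:
Newick: (L,(M,P,A,U),(((T,(G,K,V,Y)),S,H),B));
Scan left-to-right; a leaf is any maximal label run not followed by '(':
  pos 1: leaf 'L' → count = 1
  pos 4: leaf 'M' → count = 2
  pos 6: leaf 'P' → count = 3
  pos 8: leaf 'A' → count = 4
  pos 10: leaf 'U' → count = 5
  pos 16: leaf 'T' → count = 6
  pos 19: leaf 'G' → count = 7
  pos 21: leaf 'K' → count = 8
  pos 23: leaf 'V' → count = 9
  pos 25: leaf 'Y' → count = 10
  pos 29: leaf 'S' → count = 11
  pos 31: leaf 'H' → count = 12
  pos 34: leaf 'B' → count = 13
Total leaves: 13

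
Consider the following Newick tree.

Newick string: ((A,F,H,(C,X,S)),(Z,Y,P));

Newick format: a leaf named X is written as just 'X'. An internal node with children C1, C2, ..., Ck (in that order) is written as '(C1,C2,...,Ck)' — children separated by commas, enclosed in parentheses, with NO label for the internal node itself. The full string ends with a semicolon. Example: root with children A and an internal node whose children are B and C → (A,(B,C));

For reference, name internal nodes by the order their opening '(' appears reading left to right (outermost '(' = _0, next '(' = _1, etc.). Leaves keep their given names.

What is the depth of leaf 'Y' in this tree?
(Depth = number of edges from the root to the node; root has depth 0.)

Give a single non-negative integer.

Answer: 2

Derivation:
Newick: ((A,F,H,(C,X,S)),(Z,Y,P));
Naming internals by '(' encounter order: outermost '(' = _0, next = _1, ...
Query node: Y
Path from root: _0 -> _3 -> Y
Depth of Y: 2 (number of edges from root)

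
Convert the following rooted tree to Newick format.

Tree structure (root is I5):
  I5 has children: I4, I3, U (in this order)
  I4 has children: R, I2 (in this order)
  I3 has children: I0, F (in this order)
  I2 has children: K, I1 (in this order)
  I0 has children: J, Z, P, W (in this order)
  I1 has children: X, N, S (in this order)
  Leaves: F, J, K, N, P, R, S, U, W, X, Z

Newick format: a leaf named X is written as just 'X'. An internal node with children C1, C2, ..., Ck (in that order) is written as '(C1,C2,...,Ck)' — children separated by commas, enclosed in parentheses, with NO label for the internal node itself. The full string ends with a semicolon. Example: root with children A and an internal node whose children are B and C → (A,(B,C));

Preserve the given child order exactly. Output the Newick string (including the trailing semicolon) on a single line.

Answer: ((R,(K,(X,N,S))),((J,Z,P,W),F),U);

Derivation:
internal I5 with children ['I4', 'I3', 'U']
  internal I4 with children ['R', 'I2']
    leaf 'R' → 'R'
    internal I2 with children ['K', 'I1']
      leaf 'K' → 'K'
      internal I1 with children ['X', 'N', 'S']
        leaf 'X' → 'X'
        leaf 'N' → 'N'
        leaf 'S' → 'S'
      → '(X,N,S)'
    → '(K,(X,N,S))'
  → '(R,(K,(X,N,S)))'
  internal I3 with children ['I0', 'F']
    internal I0 with children ['J', 'Z', 'P', 'W']
      leaf 'J' → 'J'
      leaf 'Z' → 'Z'
      leaf 'P' → 'P'
      leaf 'W' → 'W'
    → '(J,Z,P,W)'
    leaf 'F' → 'F'
  → '((J,Z,P,W),F)'
  leaf 'U' → 'U'
→ '((R,(K,(X,N,S))),((J,Z,P,W),F),U)'
Final: ((R,(K,(X,N,S))),((J,Z,P,W),F),U);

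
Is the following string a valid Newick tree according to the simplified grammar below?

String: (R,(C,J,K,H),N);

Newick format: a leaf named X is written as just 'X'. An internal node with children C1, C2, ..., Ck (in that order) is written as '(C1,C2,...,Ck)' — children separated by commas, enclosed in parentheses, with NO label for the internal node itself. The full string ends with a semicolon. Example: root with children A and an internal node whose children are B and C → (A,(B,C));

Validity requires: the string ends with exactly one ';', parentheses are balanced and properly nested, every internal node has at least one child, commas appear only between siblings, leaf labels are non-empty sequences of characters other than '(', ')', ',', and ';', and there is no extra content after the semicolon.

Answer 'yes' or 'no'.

Input: (R,(C,J,K,H),N);
Paren balance: 2 '(' vs 2 ')' OK
Ends with single ';': True
Full parse: OK
Valid: True

Answer: yes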